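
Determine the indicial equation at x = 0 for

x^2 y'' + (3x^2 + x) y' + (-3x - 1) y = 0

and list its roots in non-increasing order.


Divide by x^2 to reach normal form y'' + P_1(x) y' + P_2(x) y = 0 with P_1(x) = 3 + 1/x and P_2(x) = -3/x - 1/x^2.
x = 0 is a singular point because the y'-coefficient 3 + 1/x has a pole at x = 0 and the y-coefficient -3/x - 1/x^2 has a pole at x = 0.
It is a regular singular point because x P_1(x) = p(x) = 3x + 1 and x^2 P_2(x) = q(x) = -3x - 1 are polynomials, hence analytic at x = 0.
p(0) = 1,  q(0) = -1.
Indicial equation: r(r-1) + p(0) r + q(0) = 0, i.e. r^2 + (p(0) - 1) r + q(0) = 0, i.e. r^2 - 1 = 0.
Discriminant: (0)^2 - 4(-1) = 4, so r = (0 ± 2)/2.
Solving: r_1 = 1, r_2 = -1.

indicial: r^2 - 1 = 0; roots r_1 = 1, r_2 = -1


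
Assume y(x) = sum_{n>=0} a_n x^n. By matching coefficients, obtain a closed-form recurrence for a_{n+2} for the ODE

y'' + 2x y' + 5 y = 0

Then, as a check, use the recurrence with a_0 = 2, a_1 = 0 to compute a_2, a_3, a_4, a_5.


Substitute y = sum_n a_n x^n.
y''(x) has coefficient (n+2)(n+1) a_{n+2} at x^n;
2 x y'(x) has coefficient 2 n a_n at x^n (shift);
5 y(x) has coefficient 5 a_n at x^n.
Matching x^n: (n+2)(n+1) a_{n+2} + (2n + 5) a_n = 0.
Thus a_{n+2} = (-2n - 5) / ((n+1)(n+2)) * a_n.

Check with a_0 = 2, a_1 = 0 (apply the recurrence for n = 0, 1, 2, 3): a_0 = 2, a_1 = 0, a_2 = -5, a_3 = 0, a_4 = 15/4, a_5 = 0.

a_(n+2) = (-2n - 5) / ((n+1)(n+2)) * a_n; check: a_0 = 2, a_1 = 0, a_2 = -5, a_3 = 0, a_4 = 15/4, a_5 = 0


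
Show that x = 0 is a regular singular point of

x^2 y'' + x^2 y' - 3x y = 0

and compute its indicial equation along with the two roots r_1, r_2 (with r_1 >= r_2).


Divide by x^2 to reach normal form y'' + P_1(x) y' + P_2(x) y = 0 with P_1(x) = 1 and P_2(x) = -3/x.
x = 0 is a singular point because the y-coefficient -3/x has a pole at x = 0.
It is a regular singular point because x P_1(x) = p(x) = x and x^2 P_2(x) = q(x) = -3x are polynomials, hence analytic at x = 0.
p(0) = 0,  q(0) = 0.
Indicial equation: r(r-1) + p(0) r + q(0) = 0, i.e. r^2 + (p(0) - 1) r + q(0) = 0, i.e. r^2 - 1 r = 0.
Discriminant: (-1)^2 - 4(0) = 1, so r = (1 ± 1)/2.
Solving: r_1 = 1, r_2 = 0.

indicial: r^2 - 1 r = 0; roots r_1 = 1, r_2 = 0


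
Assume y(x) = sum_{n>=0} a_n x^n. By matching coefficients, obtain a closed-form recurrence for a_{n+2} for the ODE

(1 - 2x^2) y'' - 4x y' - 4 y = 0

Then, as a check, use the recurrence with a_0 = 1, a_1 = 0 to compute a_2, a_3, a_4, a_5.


Substitute y = sum_n a_n x^n.
(1 - 2 x^2) y'' contributes (n+2)(n+1) a_{n+2} - 2 n(n-1) a_n at x^n.
-4 x y'(x) contributes -4 n a_n at x^n.
-4 y(x) contributes -4 a_n at x^n.
Matching x^n: (n+2)(n+1) a_{n+2} + (-2 n(n-1) - 4 n - 4) a_n = 0.
Thus a_{n+2} = (2 n(n-1) + 4 n + 4) / ((n+1)(n+2)) * a_n.

Check with a_0 = 1, a_1 = 0 (apply the recurrence for n = 0, 1, 2, 3): a_0 = 1, a_1 = 0, a_2 = 2, a_3 = 0, a_4 = 8/3, a_5 = 0.

a_(n+2) = (2 n(n-1) + 4 n + 4) / ((n+1)(n+2)) * a_n; check: a_0 = 1, a_1 = 0, a_2 = 2, a_3 = 0, a_4 = 8/3, a_5 = 0


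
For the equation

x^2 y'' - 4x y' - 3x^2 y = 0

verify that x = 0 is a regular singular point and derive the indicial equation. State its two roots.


Divide by x^2 to reach normal form y'' + P_1(x) y' + P_2(x) y = 0 with P_1(x) = -4/x and P_2(x) = -3.
x = 0 is a singular point because the y'-coefficient -4/x has a pole at x = 0.
It is a regular singular point because x P_1(x) = p(x) = -4 and x^2 P_2(x) = q(x) = -3x^2 are polynomials, hence analytic at x = 0.
p(0) = -4,  q(0) = 0.
Indicial equation: r(r-1) + p(0) r + q(0) = 0, i.e. r^2 + (p(0) - 1) r + q(0) = 0, i.e. r^2 - 5 r = 0.
Discriminant: (-5)^2 - 4(0) = 25, so r = (5 ± 5)/2.
Solving: r_1 = 5, r_2 = 0.

indicial: r^2 - 5 r = 0; roots r_1 = 5, r_2 = 0


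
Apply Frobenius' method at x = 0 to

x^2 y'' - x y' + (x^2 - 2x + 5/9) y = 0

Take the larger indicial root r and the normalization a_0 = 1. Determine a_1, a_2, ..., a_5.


Write in Frobenius form y'' + (p(x)/x) y' + (q(x)/x^2) y = 0:
  p(x) = -1,  q(x) = x^2 - 2x + 5/9.
Indicial equation: r(r-1) + (-1) r + (5/9) = 0 -> roots r_1 = 5/3, r_2 = 1/3.
Take r = r_1 = 5/3. Let y(x) = x^r sum_{n>=0} a_n x^n with a_0 = 1.
Substitute y = x^r sum a_n x^n and match x^{r+n}. The recurrence is
  D(n) a_n - 2 a_{n-1} + 1 a_{n-2} = 0,  where D(n) = (r+n)(r+n-1) + (-1)(r+n) + (5/9).
  a_n = [2 a_{n-1} - 1 a_{n-2}] / D(n).
Since the indicial polynomial factors as (r - r_1)(r - r_2), D(n) = (r_1 + n - r_1)(r_1 + n - r_2) = n(n + 4/3).
Evaluating step by step (a_0 = 1):
  n = 1: D(1) = 1(1 + 4/3) = 7/3; numerator = 2(1) = 2; a_1 = (2)/(7/3) = 6/7
  n = 2: D(2) = 2(2 + 4/3) = 20/3; numerator = 2(6/7) - 1(1) = 5/7; a_2 = (5/7)/(20/3) = 3/28
  n = 3: D(3) = 3(3 + 4/3) = 13; numerator = 2(3/28) - 1(6/7) = -9/14; a_3 = (-9/14)/(13) = -9/182
  n = 4: D(4) = 4(4 + 4/3) = 64/3; numerator = 2(-9/182) - 1(3/28) = -75/364; a_4 = (-75/364)/(64/3) = -225/23296
  n = 5: D(5) = 5(5 + 4/3) = 95/3; numerator = 2(-225/23296) - 1(-9/182) = 27/896; a_5 = (27/896)/(95/3) = 81/85120

r = 5/3; a_0 = 1; a_1 = 6/7; a_2 = 3/28; a_3 = -9/182; a_4 = -225/23296; a_5 = 81/85120


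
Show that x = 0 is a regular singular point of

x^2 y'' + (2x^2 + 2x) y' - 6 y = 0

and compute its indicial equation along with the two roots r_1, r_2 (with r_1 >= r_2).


Divide by x^2 to reach normal form y'' + P_1(x) y' + P_2(x) y = 0 with P_1(x) = 2 + 2/x and P_2(x) = -6/x^2.
x = 0 is a singular point because the y'-coefficient 2 + 2/x has a pole at x = 0 and the y-coefficient -6/x^2 has a pole at x = 0.
It is a regular singular point because x P_1(x) = p(x) = 2x + 2 and x^2 P_2(x) = q(x) = -6 are polynomials, hence analytic at x = 0.
p(0) = 2,  q(0) = -6.
Indicial equation: r(r-1) + p(0) r + q(0) = 0, i.e. r^2 + (p(0) - 1) r + q(0) = 0, i.e. r^2 + 1 r - 6 = 0.
Discriminant: (1)^2 - 4(-6) = 25, so r = (-1 ± 5)/2.
Solving: r_1 = 2, r_2 = -3.

indicial: r^2 + 1 r - 6 = 0; roots r_1 = 2, r_2 = -3


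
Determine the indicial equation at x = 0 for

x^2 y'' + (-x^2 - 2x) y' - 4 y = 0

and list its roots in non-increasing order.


Divide by x^2 to reach normal form y'' + P_1(x) y' + P_2(x) y = 0 with P_1(x) = -1 - 2/x and P_2(x) = -4/x^2.
x = 0 is a singular point because the y'-coefficient -1 - 2/x has a pole at x = 0 and the y-coefficient -4/x^2 has a pole at x = 0.
It is a regular singular point because x P_1(x) = p(x) = -x - 2 and x^2 P_2(x) = q(x) = -4 are polynomials, hence analytic at x = 0.
p(0) = -2,  q(0) = -4.
Indicial equation: r(r-1) + p(0) r + q(0) = 0, i.e. r^2 + (p(0) - 1) r + q(0) = 0, i.e. r^2 - 3 r - 4 = 0.
Discriminant: (-3)^2 - 4(-4) = 25, so r = (3 ± 5)/2.
Solving: r_1 = 4, r_2 = -1.

indicial: r^2 - 3 r - 4 = 0; roots r_1 = 4, r_2 = -1


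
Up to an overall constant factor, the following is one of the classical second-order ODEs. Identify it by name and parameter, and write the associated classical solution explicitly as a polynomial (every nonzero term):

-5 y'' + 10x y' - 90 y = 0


All three coefficients share the factor -5; dividing through by -5 gives  y'' - 2x y' + 18 y = 0.
This matches the Hermite equation y'' - 2x y' + 2n y = 0 with 2n = 18, so n = 9; the polynomial solution is H_9(x).
With y = sum_k a_k x^k, matching x^k gives (k+2)(k+1) a_{k+2} = 2(k - n) a_k = 2(k - 9) a_k. The right side vanishes at k = 9, so the series with the parity of 9 terminates at degree 9.
Standard normalization: leading coefficient of H_n is 2^n, so a_9 = 2^9 = 512. Work downward with a_k = (k+1)(k+2) a_{k+2} / (2(k - n)):
  a_7 = (8)(9)(512) / (2(7 - 9)) = 36864/(-4) = -9216
  a_5 = (6)(7)(-9216) / (2(5 - 9)) = -387072/(-8) = 48384
  a_3 = (4)(5)(48384) / (2(3 - 9)) = 967680/(-12) = -80640
  a_1 = (2)(3)(-80640) / (2(1 - 9)) = -483840/(-16) = 30240
Hence H_9(x) = 512 x^9 - 9216 x^7 + 48384 x^5 - 80640 x^3 + 30240 x.

H_9(x); series = 512 x^9 - 9216 x^7 + 48384 x^5 - 80640 x^3 + 30240 x


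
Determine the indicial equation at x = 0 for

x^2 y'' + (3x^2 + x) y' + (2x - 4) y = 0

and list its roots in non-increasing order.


Divide by x^2 to reach normal form y'' + P_1(x) y' + P_2(x) y = 0 with P_1(x) = 3 + 1/x and P_2(x) = 2/x - 4/x^2.
x = 0 is a singular point because the y'-coefficient 3 + 1/x has a pole at x = 0 and the y-coefficient 2/x - 4/x^2 has a pole at x = 0.
It is a regular singular point because x P_1(x) = p(x) = 3x + 1 and x^2 P_2(x) = q(x) = 2x - 4 are polynomials, hence analytic at x = 0.
p(0) = 1,  q(0) = -4.
Indicial equation: r(r-1) + p(0) r + q(0) = 0, i.e. r^2 + (p(0) - 1) r + q(0) = 0, i.e. r^2 - 4 = 0.
Discriminant: (0)^2 - 4(-4) = 16, so r = (0 ± 4)/2.
Solving: r_1 = 2, r_2 = -2.

indicial: r^2 - 4 = 0; roots r_1 = 2, r_2 = -2


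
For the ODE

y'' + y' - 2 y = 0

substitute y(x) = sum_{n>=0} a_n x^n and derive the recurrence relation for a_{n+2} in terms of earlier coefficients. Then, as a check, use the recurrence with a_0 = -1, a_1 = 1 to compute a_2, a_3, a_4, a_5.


Substitute y = sum_n a_n x^n.
y''(x) has coefficient (n+2)(n+1) a_{n+2} at x^n;
y'(x) has coefficient (n+1) a_{n+1} at x^n;
-2 y(x) has coefficient -2 a_n at x^n.
Matching x^n: (n+2)(n+1) a_{n+2} + (n+1) a_{n+1} - 2 a_n = 0.
Thus a_{n+2} = [-(n+1) a_{n+1} + 2 a_n] / ((n+1)(n+2)).

Check with a_0 = -1, a_1 = 1 (apply the recurrence for n = 0, 1, 2, 3): a_0 = -1, a_1 = 1, a_2 = -3/2, a_3 = 5/6, a_4 = -11/24, a_5 = 7/40.

a_(n+2) = [-(n+1) a_(n+1) + 2 a_n] / ((n+1)(n+2)); check: a_0 = -1, a_1 = 1, a_2 = -3/2, a_3 = 5/6, a_4 = -11/24, a_5 = 7/40


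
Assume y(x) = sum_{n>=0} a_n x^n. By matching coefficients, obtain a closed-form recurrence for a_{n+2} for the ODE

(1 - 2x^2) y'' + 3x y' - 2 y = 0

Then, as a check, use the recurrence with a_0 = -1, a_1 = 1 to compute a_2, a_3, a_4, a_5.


Substitute y = sum_n a_n x^n.
(1 - 2 x^2) y'' contributes (n+2)(n+1) a_{n+2} - 2 n(n-1) a_n at x^n.
3 x y'(x) contributes 3 n a_n at x^n.
-2 y(x) contributes -2 a_n at x^n.
Matching x^n: (n+2)(n+1) a_{n+2} + (-2 n(n-1) + 3 n - 2) a_n = 0.
Thus a_{n+2} = (2 n(n-1) - 3 n + 2) / ((n+1)(n+2)) * a_n.

Check with a_0 = -1, a_1 = 1 (apply the recurrence for n = 0, 1, 2, 3): a_0 = -1, a_1 = 1, a_2 = -1, a_3 = -1/6, a_4 = 0, a_5 = -1/24.

a_(n+2) = (2 n(n-1) - 3 n + 2) / ((n+1)(n+2)) * a_n; check: a_0 = -1, a_1 = 1, a_2 = -1, a_3 = -1/6, a_4 = 0, a_5 = -1/24


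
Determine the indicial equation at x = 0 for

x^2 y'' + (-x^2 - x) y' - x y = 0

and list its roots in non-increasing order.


Divide by x^2 to reach normal form y'' + P_1(x) y' + P_2(x) y = 0 with P_1(x) = -1 - 1/x and P_2(x) = -1/x.
x = 0 is a singular point because the y'-coefficient -1 - 1/x has a pole at x = 0 and the y-coefficient -1/x has a pole at x = 0.
It is a regular singular point because x P_1(x) = p(x) = -x - 1 and x^2 P_2(x) = q(x) = -x are polynomials, hence analytic at x = 0.
p(0) = -1,  q(0) = 0.
Indicial equation: r(r-1) + p(0) r + q(0) = 0, i.e. r^2 + (p(0) - 1) r + q(0) = 0, i.e. r^2 - 2 r = 0.
Discriminant: (-2)^2 - 4(0) = 4, so r = (2 ± 2)/2.
Solving: r_1 = 2, r_2 = 0.

indicial: r^2 - 2 r = 0; roots r_1 = 2, r_2 = 0


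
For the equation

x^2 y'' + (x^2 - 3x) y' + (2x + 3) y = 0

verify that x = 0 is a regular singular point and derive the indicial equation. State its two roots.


Divide by x^2 to reach normal form y'' + P_1(x) y' + P_2(x) y = 0 with P_1(x) = 1 - 3/x and P_2(x) = 2/x + 3/x^2.
x = 0 is a singular point because the y'-coefficient 1 - 3/x has a pole at x = 0 and the y-coefficient 2/x + 3/x^2 has a pole at x = 0.
It is a regular singular point because x P_1(x) = p(x) = x - 3 and x^2 P_2(x) = q(x) = 2x + 3 are polynomials, hence analytic at x = 0.
p(0) = -3,  q(0) = 3.
Indicial equation: r(r-1) + p(0) r + q(0) = 0, i.e. r^2 + (p(0) - 1) r + q(0) = 0, i.e. r^2 - 4 r + 3 = 0.
Discriminant: (-4)^2 - 4(3) = 4, so r = (4 ± 2)/2.
Solving: r_1 = 3, r_2 = 1.

indicial: r^2 - 4 r + 3 = 0; roots r_1 = 3, r_2 = 1


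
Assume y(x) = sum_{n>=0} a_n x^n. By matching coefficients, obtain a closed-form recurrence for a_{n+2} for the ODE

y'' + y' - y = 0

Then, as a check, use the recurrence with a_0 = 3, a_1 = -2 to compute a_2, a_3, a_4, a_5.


Substitute y = sum_n a_n x^n.
y''(x) has coefficient (n+2)(n+1) a_{n+2} at x^n;
y'(x) has coefficient (n+1) a_{n+1} at x^n;
-y(x) has coefficient -1 a_n at x^n.
Matching x^n: (n+2)(n+1) a_{n+2} + (n+1) a_{n+1} - 1 a_n = 0.
Thus a_{n+2} = [-(n+1) a_{n+1} + 1 a_n] / ((n+1)(n+2)).

Check with a_0 = 3, a_1 = -2 (apply the recurrence for n = 0, 1, 2, 3): a_0 = 3, a_1 = -2, a_2 = 5/2, a_3 = -7/6, a_4 = 1/2, a_5 = -19/120.

a_(n+2) = [-(n+1) a_(n+1) + 1 a_n] / ((n+1)(n+2)); check: a_0 = 3, a_1 = -2, a_2 = 5/2, a_3 = -7/6, a_4 = 1/2, a_5 = -19/120


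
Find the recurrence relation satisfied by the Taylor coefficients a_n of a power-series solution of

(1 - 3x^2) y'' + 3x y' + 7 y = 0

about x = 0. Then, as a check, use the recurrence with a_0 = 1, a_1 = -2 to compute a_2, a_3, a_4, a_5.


Substitute y = sum_n a_n x^n.
(1 - 3 x^2) y'' contributes (n+2)(n+1) a_{n+2} - 3 n(n-1) a_n at x^n.
3 x y'(x) contributes 3 n a_n at x^n.
7 y(x) contributes 7 a_n at x^n.
Matching x^n: (n+2)(n+1) a_{n+2} + (-3 n(n-1) + 3 n + 7) a_n = 0.
Thus a_{n+2} = (3 n(n-1) - 3 n - 7) / ((n+1)(n+2)) * a_n.

Check with a_0 = 1, a_1 = -2 (apply the recurrence for n = 0, 1, 2, 3): a_0 = 1, a_1 = -2, a_2 = -7/2, a_3 = 10/3, a_4 = 49/24, a_5 = 1/3.

a_(n+2) = (3 n(n-1) - 3 n - 7) / ((n+1)(n+2)) * a_n; check: a_0 = 1, a_1 = -2, a_2 = -7/2, a_3 = 10/3, a_4 = 49/24, a_5 = 1/3


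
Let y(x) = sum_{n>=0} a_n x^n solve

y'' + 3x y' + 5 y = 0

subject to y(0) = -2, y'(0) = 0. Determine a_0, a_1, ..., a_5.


Ansatz: y(x) = sum_{n>=0} a_n x^n, so y'(x) = sum_{n>=1} n a_n x^(n-1) and y''(x) = sum_{n>=2} n(n-1) a_n x^(n-2).
Substitute into P(x) y'' + Q(x) y' + R(x) y = 0 with P(x) = 1, Q(x) = 3x, R(x) = 5, and match powers of x.
Initial conditions: a_0 = -2, a_1 = 0.
Setting the coefficient of each power of x to zero and solving order by order (substituting the coefficients already found):
  x^0: 2 a_2 + 5 a_0 = 0  ->  2 a_2 = -5 a_0 = 10  ->  a_2 = 5
  x^1: 6 a_3 + 8 a_1 = 0  ->  6 a_3 = -8 a_1 = 0  ->  a_3 = 0
  x^2: 12 a_4 + 11 a_2 = 0  ->  12 a_4 = -11 a_2 = -55  ->  a_4 = -55/12
  x^3: 20 a_5 + 14 a_3 = 0  ->  20 a_5 = -14 a_3 = 0  ->  a_5 = 0
Truncated series: y(x) = -2 + 5 x^2 - (55/12) x^4 + O(x^6).

a_0 = -2; a_1 = 0; a_2 = 5; a_3 = 0; a_4 = -55/12; a_5 = 0


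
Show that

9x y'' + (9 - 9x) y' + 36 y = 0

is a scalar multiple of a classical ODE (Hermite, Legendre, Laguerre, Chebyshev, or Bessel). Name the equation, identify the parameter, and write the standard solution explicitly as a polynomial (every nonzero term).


All three coefficients share the factor 9; dividing through by 9 gives  x y'' + (1 - x) y' + 4 y = 0.
This matches the Laguerre equation x y'' + (1 - x) y' + n y = 0 with n = 4; the polynomial solution is L_4(x).
With y = sum_k a_k x^k, matching x^k gives (k+1)k a_{k+1} + (k+1) a_{k+1} - k a_k + n a_k = 0, i.e. (k+1)^2 a_{k+1} = (k - n) a_k = (k - 4) a_k. The right side vanishes at k = 4, so the series terminates at degree 4.
Standard normalization L_n(0) = 1 gives a_0 = 1. Work upward with a_{k+1} = (k - 4) a_k / (k+1)^2:
  a_1 = (0 - 4)(1) / 1^2 = -4/1 = -4
  a_2 = (1 - 4)(-4) / 2^2 = 12/4 = 3
  a_3 = (2 - 4)(3) / 3^2 = -6/9 = -2/3
  a_4 = (3 - 4)(-2/3) / 4^2 = (2/3)/16 = 1/24
Hence L_4(x) = x^4/24 - 2 x^3/3 + 3 x^2 - 4 x + 1.

L_4(x); series = x^4/24 - 2 x^3/3 + 3 x^2 - 4 x + 1


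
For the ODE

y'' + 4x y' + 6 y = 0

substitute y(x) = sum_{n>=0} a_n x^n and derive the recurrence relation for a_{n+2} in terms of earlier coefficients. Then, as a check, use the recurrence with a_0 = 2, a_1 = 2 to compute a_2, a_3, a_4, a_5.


Substitute y = sum_n a_n x^n.
y''(x) has coefficient (n+2)(n+1) a_{n+2} at x^n;
4 x y'(x) has coefficient 4 n a_n at x^n (shift);
6 y(x) has coefficient 6 a_n at x^n.
Matching x^n: (n+2)(n+1) a_{n+2} + (4n + 6) a_n = 0.
Thus a_{n+2} = (-4n - 6) / ((n+1)(n+2)) * a_n.

Check with a_0 = 2, a_1 = 2 (apply the recurrence for n = 0, 1, 2, 3): a_0 = 2, a_1 = 2, a_2 = -6, a_3 = -10/3, a_4 = 7, a_5 = 3.

a_(n+2) = (-4n - 6) / ((n+1)(n+2)) * a_n; check: a_0 = 2, a_1 = 2, a_2 = -6, a_3 = -10/3, a_4 = 7, a_5 = 3


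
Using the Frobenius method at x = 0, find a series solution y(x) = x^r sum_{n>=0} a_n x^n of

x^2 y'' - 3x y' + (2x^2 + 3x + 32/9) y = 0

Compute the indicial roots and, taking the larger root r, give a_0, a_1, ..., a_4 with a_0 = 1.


Write in Frobenius form y'' + (p(x)/x) y' + (q(x)/x^2) y = 0:
  p(x) = -3,  q(x) = 2x^2 + 3x + 32/9.
Indicial equation: r(r-1) + (-3) r + (32/9) = 0 -> roots r_1 = 8/3, r_2 = 4/3.
Take r = r_1 = 8/3. Let y(x) = x^r sum_{n>=0} a_n x^n with a_0 = 1.
Substitute y = x^r sum a_n x^n and match x^{r+n}. The recurrence is
  D(n) a_n + 3 a_{n-1} + 2 a_{n-2} = 0,  where D(n) = (r+n)(r+n-1) + (-3)(r+n) + (32/9).
  a_n = [-3 a_{n-1} - 2 a_{n-2}] / D(n).
Since the indicial polynomial factors as (r - r_1)(r - r_2), D(n) = (r_1 + n - r_1)(r_1 + n - r_2) = n(n + 4/3).
Evaluating step by step (a_0 = 1):
  n = 1: D(1) = 1(1 + 4/3) = 7/3; numerator = -3(1) = -3; a_1 = (-3)/(7/3) = -9/7
  n = 2: D(2) = 2(2 + 4/3) = 20/3; numerator = -3(-9/7) - 2(1) = 13/7; a_2 = (13/7)/(20/3) = 39/140
  n = 3: D(3) = 3(3 + 4/3) = 13; numerator = -3(39/140) - 2(-9/7) = 243/140; a_3 = (243/140)/(13) = 243/1820
  n = 4: D(4) = 4(4 + 4/3) = 64/3; numerator = -3(243/1820) - 2(39/140) = -249/260; a_4 = (-249/260)/(64/3) = -747/16640

r = 8/3; a_0 = 1; a_1 = -9/7; a_2 = 39/140; a_3 = 243/1820; a_4 = -747/16640


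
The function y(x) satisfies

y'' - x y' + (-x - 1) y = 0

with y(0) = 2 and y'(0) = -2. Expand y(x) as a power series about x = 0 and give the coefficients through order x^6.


Ansatz: y(x) = sum_{n>=0} a_n x^n, so y'(x) = sum_{n>=1} n a_n x^(n-1) and y''(x) = sum_{n>=2} n(n-1) a_n x^(n-2).
Substitute into P(x) y'' + Q(x) y' + R(x) y = 0 with P(x) = 1, Q(x) = -x, R(x) = -x - 1, and match powers of x.
Initial conditions: a_0 = 2, a_1 = -2.
Setting the coefficient of each power of x to zero and solving order by order (substituting the coefficients already found):
  x^0: 2 a_2 - a_0 = 0  ->  2 a_2 = a_0 = 2  ->  a_2 = 1
  x^1: 6 a_3 - 2 a_1 - a_0 = 0  ->  6 a_3 = 2 a_1 + a_0 = -2  ->  a_3 = -1/3
  x^2: 12 a_4 - 3 a_2 - a_1 = 0  ->  12 a_4 = 3 a_2 + a_1 = 1  ->  a_4 = 1/12
  x^3: 20 a_5 - 4 a_3 - a_2 = 0  ->  20 a_5 = 4 a_3 + a_2 = -1/3  ->  a_5 = -1/60
  x^4: 30 a_6 - 5 a_4 - a_3 = 0  ->  30 a_6 = 5 a_4 + a_3 = 1/12  ->  a_6 = 1/360
Truncated series: y(x) = 2 - 2 x + x^2 - (1/3) x^3 + (1/12) x^4 - (1/60) x^5 + (1/360) x^6 + O(x^7).

a_0 = 2; a_1 = -2; a_2 = 1; a_3 = -1/3; a_4 = 1/12; a_5 = -1/60; a_6 = 1/360


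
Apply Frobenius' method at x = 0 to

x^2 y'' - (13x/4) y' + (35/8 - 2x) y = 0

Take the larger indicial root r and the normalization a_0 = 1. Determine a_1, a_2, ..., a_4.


Write in Frobenius form y'' + (p(x)/x) y' + (q(x)/x^2) y = 0:
  p(x) = -13/4,  q(x) = 35/8 - 2x.
Indicial equation: r(r-1) + (-13/4) r + (35/8) = 0 -> roots r_1 = 5/2, r_2 = 7/4.
Take r = r_1 = 5/2. Let y(x) = x^r sum_{n>=0} a_n x^n with a_0 = 1.
Substitute y = x^r sum a_n x^n and match x^{r+n}. The recurrence is
  D(n) a_n - 2 a_{n-1} = 0,  where D(n) = (r+n)(r+n-1) + (-13/4)(r+n) + (35/8).
  a_n = 2 / D(n) * a_{n-1}.
Since the indicial polynomial factors as (r - r_1)(r - r_2), D(n) = (r_1 + n - r_1)(r_1 + n - r_2) = n(n + 3/4).
Evaluating step by step (a_0 = 1):
  n = 1: D(1) = 1(1 + 3/4) = 7/4; numerator = 2(1) = 2; a_1 = (2)/(7/4) = 8/7
  n = 2: D(2) = 2(2 + 3/4) = 11/2; numerator = 2(8/7) = 16/7; a_2 = (16/7)/(11/2) = 32/77
  n = 3: D(3) = 3(3 + 3/4) = 45/4; numerator = 2(32/77) = 64/77; a_3 = (64/77)/(45/4) = 256/3465
  n = 4: D(4) = 4(4 + 3/4) = 19; numerator = 2(256/3465) = 512/3465; a_4 = (512/3465)/(19) = 512/65835

r = 5/2; a_0 = 1; a_1 = 8/7; a_2 = 32/77; a_3 = 256/3465; a_4 = 512/65835


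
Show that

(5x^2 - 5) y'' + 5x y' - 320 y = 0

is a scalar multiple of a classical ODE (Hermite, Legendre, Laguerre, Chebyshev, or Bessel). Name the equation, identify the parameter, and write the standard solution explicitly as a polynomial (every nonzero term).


All three coefficients share the factor -5; dividing through by -5 gives  (1 - x^2) y'' - x y' + 64 y = 0.
This matches the Chebyshev equation (1 - x^2) y'' - x y' + n^2 y = 0 (note the -x y' term, not -2x y') with n^2 = 64, so n = 8; the polynomial solution is T_8(x).
With y = sum_k a_k x^k, matching x^k gives (k+2)(k+1) a_{k+2} = (k^2 - n^2) a_k = (k - 8)(k + 8) a_k. The right side vanishes at k = 8, so the series with the parity of 8 terminates at degree 8.
Standard normalization: leading coefficient of T_n is 2^(n-1), so a_8 = 2^7 = 128. Work downward with a_k = (k+1)(k+2) a_{k+2} / ((k - 8)(k + 8)):
  a_6 = (7)(8)(128) / ((6 - 8)(6 + 8)) = 7168/(-28) = -256
  a_4 = (5)(6)(-256) / ((4 - 8)(4 + 8)) = -7680/(-48) = 160
  a_2 = (3)(4)(160) / ((2 - 8)(2 + 8)) = 1920/(-60) = -32
  a_0 = (1)(2)(-32) / ((0 - 8)(0 + 8)) = -64/(-64) = 1
Hence T_8(x) = 128 x^8 - 256 x^6 + 160 x^4 - 32 x^2 + 1.

T_8(x); series = 128 x^8 - 256 x^6 + 160 x^4 - 32 x^2 + 1


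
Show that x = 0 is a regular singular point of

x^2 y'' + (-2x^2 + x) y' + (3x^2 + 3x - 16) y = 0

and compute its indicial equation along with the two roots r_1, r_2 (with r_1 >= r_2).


Divide by x^2 to reach normal form y'' + P_1(x) y' + P_2(x) y = 0 with P_1(x) = -2 + 1/x and P_2(x) = 3 + 3/x - 16/x^2.
x = 0 is a singular point because the y'-coefficient -2 + 1/x has a pole at x = 0 and the y-coefficient 3 + 3/x - 16/x^2 has a pole at x = 0.
It is a regular singular point because x P_1(x) = p(x) = 1 - 2x and x^2 P_2(x) = q(x) = 3x^2 + 3x - 16 are polynomials, hence analytic at x = 0.
p(0) = 1,  q(0) = -16.
Indicial equation: r(r-1) + p(0) r + q(0) = 0, i.e. r^2 + (p(0) - 1) r + q(0) = 0, i.e. r^2 - 16 = 0.
Discriminant: (0)^2 - 4(-16) = 64, so r = (0 ± 8)/2.
Solving: r_1 = 4, r_2 = -4.

indicial: r^2 - 16 = 0; roots r_1 = 4, r_2 = -4


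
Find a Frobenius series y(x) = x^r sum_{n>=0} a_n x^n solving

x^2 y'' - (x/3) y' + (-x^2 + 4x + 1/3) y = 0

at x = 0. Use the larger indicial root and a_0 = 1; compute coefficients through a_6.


Write in Frobenius form y'' + (p(x)/x) y' + (q(x)/x^2) y = 0:
  p(x) = -1/3,  q(x) = -x^2 + 4x + 1/3.
Indicial equation: r(r-1) + (-1/3) r + (1/3) = 0 -> roots r_1 = 1, r_2 = 1/3.
Take r = r_1 = 1. Let y(x) = x^r sum_{n>=0} a_n x^n with a_0 = 1.
Substitute y = x^r sum a_n x^n and match x^{r+n}. The recurrence is
  D(n) a_n + 4 a_{n-1} - 1 a_{n-2} = 0,  where D(n) = (r+n)(r+n-1) + (-1/3)(r+n) + (1/3).
  a_n = [-4 a_{n-1} + 1 a_{n-2}] / D(n).
Since the indicial polynomial factors as (r - r_1)(r - r_2), D(n) = (r_1 + n - r_1)(r_1 + n - r_2) = n(n + 2/3).
Evaluating step by step (a_0 = 1):
  n = 1: D(1) = 1(1 + 2/3) = 5/3; numerator = -4(1) = -4; a_1 = (-4)/(5/3) = -12/5
  n = 2: D(2) = 2(2 + 2/3) = 16/3; numerator = -4(-12/5) + 1(1) = 53/5; a_2 = (53/5)/(16/3) = 159/80
  n = 3: D(3) = 3(3 + 2/3) = 11; numerator = -4(159/80) + 1(-12/5) = -207/20; a_3 = (-207/20)/(11) = -207/220
  n = 4: D(4) = 4(4 + 2/3) = 56/3; numerator = -4(-207/220) + 1(159/80) = 5061/880; a_4 = (5061/880)/(56/3) = 2169/7040
  n = 5: D(5) = 5(5 + 2/3) = 85/3; numerator = -4(2169/7040) + 1(-207/220) = -765/352; a_5 = (-765/352)/(85/3) = -27/352
  n = 6: D(6) = 6(6 + 2/3) = 40; numerator = -4(-27/352) + 1(2169/7040) = 4329/7040; a_6 = (4329/7040)/(40) = 4329/281600

r = 1; a_0 = 1; a_1 = -12/5; a_2 = 159/80; a_3 = -207/220; a_4 = 2169/7040; a_5 = -27/352; a_6 = 4329/281600


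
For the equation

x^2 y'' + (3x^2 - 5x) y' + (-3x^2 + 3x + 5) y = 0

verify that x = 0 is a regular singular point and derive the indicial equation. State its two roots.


Divide by x^2 to reach normal form y'' + P_1(x) y' + P_2(x) y = 0 with P_1(x) = 3 - 5/x and P_2(x) = -3 + 3/x + 5/x^2.
x = 0 is a singular point because the y'-coefficient 3 - 5/x has a pole at x = 0 and the y-coefficient -3 + 3/x + 5/x^2 has a pole at x = 0.
It is a regular singular point because x P_1(x) = p(x) = 3x - 5 and x^2 P_2(x) = q(x) = -3x^2 + 3x + 5 are polynomials, hence analytic at x = 0.
p(0) = -5,  q(0) = 5.
Indicial equation: r(r-1) + p(0) r + q(0) = 0, i.e. r^2 + (p(0) - 1) r + q(0) = 0, i.e. r^2 - 6 r + 5 = 0.
Discriminant: (-6)^2 - 4(5) = 16, so r = (6 ± 4)/2.
Solving: r_1 = 5, r_2 = 1.

indicial: r^2 - 6 r + 5 = 0; roots r_1 = 5, r_2 = 1


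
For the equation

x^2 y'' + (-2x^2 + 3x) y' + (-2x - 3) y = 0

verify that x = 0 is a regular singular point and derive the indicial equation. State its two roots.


Divide by x^2 to reach normal form y'' + P_1(x) y' + P_2(x) y = 0 with P_1(x) = -2 + 3/x and P_2(x) = -2/x - 3/x^2.
x = 0 is a singular point because the y'-coefficient -2 + 3/x has a pole at x = 0 and the y-coefficient -2/x - 3/x^2 has a pole at x = 0.
It is a regular singular point because x P_1(x) = p(x) = 3 - 2x and x^2 P_2(x) = q(x) = -2x - 3 are polynomials, hence analytic at x = 0.
p(0) = 3,  q(0) = -3.
Indicial equation: r(r-1) + p(0) r + q(0) = 0, i.e. r^2 + (p(0) - 1) r + q(0) = 0, i.e. r^2 + 2 r - 3 = 0.
Discriminant: (2)^2 - 4(-3) = 16, so r = (-2 ± 4)/2.
Solving: r_1 = 1, r_2 = -3.

indicial: r^2 + 2 r - 3 = 0; roots r_1 = 1, r_2 = -3


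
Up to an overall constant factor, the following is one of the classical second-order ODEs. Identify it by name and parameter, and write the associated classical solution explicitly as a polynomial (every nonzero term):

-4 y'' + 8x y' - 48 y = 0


All three coefficients share the factor -4; dividing through by -4 gives  y'' - 2x y' + 12 y = 0.
This matches the Hermite equation y'' - 2x y' + 2n y = 0 with 2n = 12, so n = 6; the polynomial solution is H_6(x).
With y = sum_k a_k x^k, matching x^k gives (k+2)(k+1) a_{k+2} = 2(k - n) a_k = 2(k - 6) a_k. The right side vanishes at k = 6, so the series with the parity of 6 terminates at degree 6.
Standard normalization: leading coefficient of H_n is 2^n, so a_6 = 2^6 = 64. Work downward with a_k = (k+1)(k+2) a_{k+2} / (2(k - n)):
  a_4 = (5)(6)(64) / (2(4 - 6)) = 1920/(-4) = -480
  a_2 = (3)(4)(-480) / (2(2 - 6)) = -5760/(-8) = 720
  a_0 = (1)(2)(720) / (2(0 - 6)) = 1440/(-12) = -120
Hence H_6(x) = 64 x^6 - 480 x^4 + 720 x^2 - 120.

H_6(x); series = 64 x^6 - 480 x^4 + 720 x^2 - 120


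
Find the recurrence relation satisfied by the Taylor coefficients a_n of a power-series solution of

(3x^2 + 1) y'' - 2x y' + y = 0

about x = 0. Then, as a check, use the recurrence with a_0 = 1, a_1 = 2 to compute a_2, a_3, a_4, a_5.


Substitute y = sum_n a_n x^n.
(1 + 3 x^2) y'' contributes (n+2)(n+1) a_{n+2} + 3 n(n-1) a_n at x^n.
-2 x y'(x) contributes -2 n a_n at x^n.
y(x) contributes 1 a_n at x^n.
Matching x^n: (n+2)(n+1) a_{n+2} + (3 n(n-1) - 2 n + 1) a_n = 0.
Thus a_{n+2} = (-3 n(n-1) + 2 n - 1) / ((n+1)(n+2)) * a_n.

Check with a_0 = 1, a_1 = 2 (apply the recurrence for n = 0, 1, 2, 3): a_0 = 1, a_1 = 2, a_2 = -1/2, a_3 = 1/3, a_4 = 1/8, a_5 = -13/60.

a_(n+2) = (-3 n(n-1) + 2 n - 1) / ((n+1)(n+2)) * a_n; check: a_0 = 1, a_1 = 2, a_2 = -1/2, a_3 = 1/3, a_4 = 1/8, a_5 = -13/60


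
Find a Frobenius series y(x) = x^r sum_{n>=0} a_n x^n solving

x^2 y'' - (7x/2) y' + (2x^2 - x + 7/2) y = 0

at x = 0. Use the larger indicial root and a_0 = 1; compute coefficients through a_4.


Write in Frobenius form y'' + (p(x)/x) y' + (q(x)/x^2) y = 0:
  p(x) = -7/2,  q(x) = 2x^2 - x + 7/2.
Indicial equation: r(r-1) + (-7/2) r + (7/2) = 0 -> roots r_1 = 7/2, r_2 = 1.
Take r = r_1 = 7/2. Let y(x) = x^r sum_{n>=0} a_n x^n with a_0 = 1.
Substitute y = x^r sum a_n x^n and match x^{r+n}. The recurrence is
  D(n) a_n - 1 a_{n-1} + 2 a_{n-2} = 0,  where D(n) = (r+n)(r+n-1) + (-7/2)(r+n) + (7/2).
  a_n = [1 a_{n-1} - 2 a_{n-2}] / D(n).
Since the indicial polynomial factors as (r - r_1)(r - r_2), D(n) = (r_1 + n - r_1)(r_1 + n - r_2) = n(n + 5/2).
Evaluating step by step (a_0 = 1):
  n = 1: D(1) = 1(1 + 5/2) = 7/2; numerator = 1(1) = 1; a_1 = (1)/(7/2) = 2/7
  n = 2: D(2) = 2(2 + 5/2) = 9; numerator = 1(2/7) - 2(1) = -12/7; a_2 = (-12/7)/(9) = -4/21
  n = 3: D(3) = 3(3 + 5/2) = 33/2; numerator = 1(-4/21) - 2(2/7) = -16/21; a_3 = (-16/21)/(33/2) = -32/693
  n = 4: D(4) = 4(4 + 5/2) = 26; numerator = 1(-32/693) - 2(-4/21) = 232/693; a_4 = (232/693)/(26) = 116/9009

r = 7/2; a_0 = 1; a_1 = 2/7; a_2 = -4/21; a_3 = -32/693; a_4 = 116/9009


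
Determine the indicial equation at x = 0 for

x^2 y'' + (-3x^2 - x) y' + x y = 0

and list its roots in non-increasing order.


Divide by x^2 to reach normal form y'' + P_1(x) y' + P_2(x) y = 0 with P_1(x) = -3 - 1/x and P_2(x) = 1/x.
x = 0 is a singular point because the y'-coefficient -3 - 1/x has a pole at x = 0 and the y-coefficient 1/x has a pole at x = 0.
It is a regular singular point because x P_1(x) = p(x) = -3x - 1 and x^2 P_2(x) = q(x) = x are polynomials, hence analytic at x = 0.
p(0) = -1,  q(0) = 0.
Indicial equation: r(r-1) + p(0) r + q(0) = 0, i.e. r^2 + (p(0) - 1) r + q(0) = 0, i.e. r^2 - 2 r = 0.
Discriminant: (-2)^2 - 4(0) = 4, so r = (2 ± 2)/2.
Solving: r_1 = 2, r_2 = 0.

indicial: r^2 - 2 r = 0; roots r_1 = 2, r_2 = 0


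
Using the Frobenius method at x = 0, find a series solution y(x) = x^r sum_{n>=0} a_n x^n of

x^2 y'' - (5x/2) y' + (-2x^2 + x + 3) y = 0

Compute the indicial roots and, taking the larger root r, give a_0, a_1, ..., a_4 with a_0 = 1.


Write in Frobenius form y'' + (p(x)/x) y' + (q(x)/x^2) y = 0:
  p(x) = -5/2,  q(x) = -2x^2 + x + 3.
Indicial equation: r(r-1) + (-5/2) r + (3) = 0 -> roots r_1 = 2, r_2 = 3/2.
Take r = r_1 = 2. Let y(x) = x^r sum_{n>=0} a_n x^n with a_0 = 1.
Substitute y = x^r sum a_n x^n and match x^{r+n}. The recurrence is
  D(n) a_n + 1 a_{n-1} - 2 a_{n-2} = 0,  where D(n) = (r+n)(r+n-1) + (-5/2)(r+n) + (3).
  a_n = [-1 a_{n-1} + 2 a_{n-2}] / D(n).
Since the indicial polynomial factors as (r - r_1)(r - r_2), D(n) = (r_1 + n - r_1)(r_1 + n - r_2) = n(n + 1/2).
Evaluating step by step (a_0 = 1):
  n = 1: D(1) = 1(1 + 1/2) = 3/2; numerator = -1(1) = -1; a_1 = (-1)/(3/2) = -2/3
  n = 2: D(2) = 2(2 + 1/2) = 5; numerator = -1(-2/3) + 2(1) = 8/3; a_2 = (8/3)/(5) = 8/15
  n = 3: D(3) = 3(3 + 1/2) = 21/2; numerator = -1(8/15) + 2(-2/3) = -28/15; a_3 = (-28/15)/(21/2) = -8/45
  n = 4: D(4) = 4(4 + 1/2) = 18; numerator = -1(-8/45) + 2(8/15) = 56/45; a_4 = (56/45)/(18) = 28/405

r = 2; a_0 = 1; a_1 = -2/3; a_2 = 8/15; a_3 = -8/45; a_4 = 28/405


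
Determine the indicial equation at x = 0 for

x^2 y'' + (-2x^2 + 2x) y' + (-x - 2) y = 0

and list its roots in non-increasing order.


Divide by x^2 to reach normal form y'' + P_1(x) y' + P_2(x) y = 0 with P_1(x) = -2 + 2/x and P_2(x) = -1/x - 2/x^2.
x = 0 is a singular point because the y'-coefficient -2 + 2/x has a pole at x = 0 and the y-coefficient -1/x - 2/x^2 has a pole at x = 0.
It is a regular singular point because x P_1(x) = p(x) = 2 - 2x and x^2 P_2(x) = q(x) = -x - 2 are polynomials, hence analytic at x = 0.
p(0) = 2,  q(0) = -2.
Indicial equation: r(r-1) + p(0) r + q(0) = 0, i.e. r^2 + (p(0) - 1) r + q(0) = 0, i.e. r^2 + 1 r - 2 = 0.
Discriminant: (1)^2 - 4(-2) = 9, so r = (-1 ± 3)/2.
Solving: r_1 = 1, r_2 = -2.

indicial: r^2 + 1 r - 2 = 0; roots r_1 = 1, r_2 = -2


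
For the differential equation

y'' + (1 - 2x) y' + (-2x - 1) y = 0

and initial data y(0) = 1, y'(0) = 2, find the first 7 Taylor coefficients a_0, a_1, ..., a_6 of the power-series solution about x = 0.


Ansatz: y(x) = sum_{n>=0} a_n x^n, so y'(x) = sum_{n>=1} n a_n x^(n-1) and y''(x) = sum_{n>=2} n(n-1) a_n x^(n-2).
Substitute into P(x) y'' + Q(x) y' + R(x) y = 0 with P(x) = 1, Q(x) = 1 - 2x, R(x) = -2x - 1, and match powers of x.
Initial conditions: a_0 = 1, a_1 = 2.
Setting the coefficient of each power of x to zero and solving order by order (substituting the coefficients already found):
  x^0: 2 a_2 + a_1 - a_0 = 0  ->  2 a_2 = -a_1 + a_0 = -1  ->  a_2 = -1/2
  x^1: 6 a_3 + 2 a_2 - 3 a_1 - 2 a_0 = 0  ->  6 a_3 = -2 a_2 + 3 a_1 + 2 a_0 = 9  ->  a_3 = 3/2
  x^2: 12 a_4 + 3 a_3 - 5 a_2 - 2 a_1 = 0  ->  12 a_4 = -3 a_3 + 5 a_2 + 2 a_1 = -3  ->  a_4 = -1/4
  x^3: 20 a_5 + 4 a_4 - 7 a_3 - 2 a_2 = 0  ->  20 a_5 = -4 a_4 + 7 a_3 + 2 a_2 = 21/2  ->  a_5 = 21/40
  x^4: 30 a_6 + 5 a_5 - 9 a_4 - 2 a_3 = 0  ->  30 a_6 = -5 a_5 + 9 a_4 + 2 a_3 = -15/8  ->  a_6 = -1/16
Truncated series: y(x) = 1 + 2 x - (1/2) x^2 + (3/2) x^3 - (1/4) x^4 + (21/40) x^5 - (1/16) x^6 + O(x^7).

a_0 = 1; a_1 = 2; a_2 = -1/2; a_3 = 3/2; a_4 = -1/4; a_5 = 21/40; a_6 = -1/16


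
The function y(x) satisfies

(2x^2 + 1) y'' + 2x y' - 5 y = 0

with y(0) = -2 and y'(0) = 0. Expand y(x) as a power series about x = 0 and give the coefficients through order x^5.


Ansatz: y(x) = sum_{n>=0} a_n x^n, so y'(x) = sum_{n>=1} n a_n x^(n-1) and y''(x) = sum_{n>=2} n(n-1) a_n x^(n-2).
Substitute into P(x) y'' + Q(x) y' + R(x) y = 0 with P(x) = 2x^2 + 1, Q(x) = 2x, R(x) = -5, and match powers of x.
Initial conditions: a_0 = -2, a_1 = 0.
Setting the coefficient of each power of x to zero and solving order by order (substituting the coefficients already found):
  x^0: 2 a_2 - 5 a_0 = 0  ->  2 a_2 = 5 a_0 = -10  ->  a_2 = -5
  x^1: 6 a_3 - 3 a_1 = 0  ->  6 a_3 = 3 a_1 = 0  ->  a_3 = 0
  x^2: 12 a_4 + 3 a_2 = 0  ->  12 a_4 = -3 a_2 = 15  ->  a_4 = 5/4
  x^3: 20 a_5 + 13 a_3 = 0  ->  20 a_5 = -13 a_3 = 0  ->  a_5 = 0
Truncated series: y(x) = -2 - 5 x^2 + (5/4) x^4 + O(x^6).

a_0 = -2; a_1 = 0; a_2 = -5; a_3 = 0; a_4 = 5/4; a_5 = 0


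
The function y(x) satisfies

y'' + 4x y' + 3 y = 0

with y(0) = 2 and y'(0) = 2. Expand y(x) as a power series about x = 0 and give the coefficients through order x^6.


Ansatz: y(x) = sum_{n>=0} a_n x^n, so y'(x) = sum_{n>=1} n a_n x^(n-1) and y''(x) = sum_{n>=2} n(n-1) a_n x^(n-2).
Substitute into P(x) y'' + Q(x) y' + R(x) y = 0 with P(x) = 1, Q(x) = 4x, R(x) = 3, and match powers of x.
Initial conditions: a_0 = 2, a_1 = 2.
Setting the coefficient of each power of x to zero and solving order by order (substituting the coefficients already found):
  x^0: 2 a_2 + 3 a_0 = 0  ->  2 a_2 = -3 a_0 = -6  ->  a_2 = -3
  x^1: 6 a_3 + 7 a_1 = 0  ->  6 a_3 = -7 a_1 = -14  ->  a_3 = -7/3
  x^2: 12 a_4 + 11 a_2 = 0  ->  12 a_4 = -11 a_2 = 33  ->  a_4 = 11/4
  x^3: 20 a_5 + 15 a_3 = 0  ->  20 a_5 = -15 a_3 = 35  ->  a_5 = 7/4
  x^4: 30 a_6 + 19 a_4 = 0  ->  30 a_6 = -19 a_4 = -209/4  ->  a_6 = -209/120
Truncated series: y(x) = 2 + 2 x - 3 x^2 - (7/3) x^3 + (11/4) x^4 + (7/4) x^5 - (209/120) x^6 + O(x^7).

a_0 = 2; a_1 = 2; a_2 = -3; a_3 = -7/3; a_4 = 11/4; a_5 = 7/4; a_6 = -209/120


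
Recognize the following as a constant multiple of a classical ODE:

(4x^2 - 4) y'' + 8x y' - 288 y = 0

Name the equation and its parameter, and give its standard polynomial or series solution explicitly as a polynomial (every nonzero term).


All three coefficients share the factor -4; dividing through by -4 gives  (1 - x^2) y'' - 2x y' + 72 y = 0.
This matches the Legendre equation (1 - x^2) y'' - 2x y' + n(n+1) y = 0 (note the -2x y' term) with n(n+1) = 72, so n = 8; the polynomial solution is P_8(x).
With y = sum_k a_k x^k, matching x^k gives (k+2)(k+1) a_{k+2} = [k(k+1) - n(n+1)] a_k = (k - 8)(k + 9) a_k. The right side vanishes at k = 8, so the series with the parity of 8 terminates at degree 8.
Standard normalization (P_n(1) = 1): leading coefficient (2n)!/(2^n (n!)^2) = 20922789888000/(256*1625702400) = 6435/128, so a_8 = 6435/128. Work downward with a_k = (k+1)(k+2) a_{k+2} / ((k - 8)(k + 9)):
  a_6 = (7)(8)(6435/128) / ((6 - 8)(6 + 9)) = (45045/16)/(-30) = -3003/32
  a_4 = (5)(6)(-3003/32) / ((4 - 8)(4 + 9)) = (-45045/16)/(-52) = 3465/64
  a_2 = (3)(4)(3465/64) / ((2 - 8)(2 + 9)) = (10395/16)/(-66) = -315/32
  a_0 = (1)(2)(-315/32) / ((0 - 8)(0 + 9)) = (-315/16)/(-72) = 35/128
Hence P_8(x) = 6435 x^8/128 - 3003 x^6/32 + 3465 x^4/64 - 315 x^2/32 + 35/128.

P_8(x); series = 6435 x^8/128 - 3003 x^6/32 + 3465 x^4/64 - 315 x^2/32 + 35/128


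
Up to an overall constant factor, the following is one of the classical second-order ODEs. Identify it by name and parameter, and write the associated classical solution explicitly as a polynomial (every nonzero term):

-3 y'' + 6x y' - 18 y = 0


All three coefficients share the factor -3; dividing through by -3 gives  y'' - 2x y' + 6 y = 0.
This matches the Hermite equation y'' - 2x y' + 2n y = 0 with 2n = 6, so n = 3; the polynomial solution is H_3(x).
With y = sum_k a_k x^k, matching x^k gives (k+2)(k+1) a_{k+2} = 2(k - n) a_k = 2(k - 3) a_k. The right side vanishes at k = 3, so the series with the parity of 3 terminates at degree 3.
Standard normalization: leading coefficient of H_n is 2^n, so a_3 = 2^3 = 8. Work downward with a_k = (k+1)(k+2) a_{k+2} / (2(k - n)):
  a_1 = (2)(3)(8) / (2(1 - 3)) = 48/(-4) = -12
Hence H_3(x) = 8 x^3 - 12 x.

H_3(x); series = 8 x^3 - 12 x


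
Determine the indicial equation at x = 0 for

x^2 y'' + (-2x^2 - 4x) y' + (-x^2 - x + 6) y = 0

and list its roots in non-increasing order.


Divide by x^2 to reach normal form y'' + P_1(x) y' + P_2(x) y = 0 with P_1(x) = -2 - 4/x and P_2(x) = -1 - 1/x + 6/x^2.
x = 0 is a singular point because the y'-coefficient -2 - 4/x has a pole at x = 0 and the y-coefficient -1 - 1/x + 6/x^2 has a pole at x = 0.
It is a regular singular point because x P_1(x) = p(x) = -2x - 4 and x^2 P_2(x) = q(x) = -x^2 - x + 6 are polynomials, hence analytic at x = 0.
p(0) = -4,  q(0) = 6.
Indicial equation: r(r-1) + p(0) r + q(0) = 0, i.e. r^2 + (p(0) - 1) r + q(0) = 0, i.e. r^2 - 5 r + 6 = 0.
Discriminant: (-5)^2 - 4(6) = 1, so r = (5 ± 1)/2.
Solving: r_1 = 3, r_2 = 2.

indicial: r^2 - 5 r + 6 = 0; roots r_1 = 3, r_2 = 2


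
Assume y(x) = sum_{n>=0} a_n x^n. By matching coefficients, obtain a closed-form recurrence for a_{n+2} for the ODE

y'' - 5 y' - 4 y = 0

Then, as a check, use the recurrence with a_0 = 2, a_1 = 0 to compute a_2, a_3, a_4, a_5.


Substitute y = sum_n a_n x^n.
y''(x) has coefficient (n+2)(n+1) a_{n+2} at x^n;
-5 y'(x) has coefficient -5 (n+1) a_{n+1} at x^n;
-4 y(x) has coefficient -4 a_n at x^n.
Matching x^n: (n+2)(n+1) a_{n+2} - 5 (n+1) a_{n+1} - 4 a_n = 0.
Thus a_{n+2} = [5 (n+1) a_{n+1} + 4 a_n] / ((n+1)(n+2)).

Check with a_0 = 2, a_1 = 0 (apply the recurrence for n = 0, 1, 2, 3): a_0 = 2, a_1 = 0, a_2 = 4, a_3 = 20/3, a_4 = 29/3, a_5 = 11.

a_(n+2) = [5 (n+1) a_(n+1) + 4 a_n] / ((n+1)(n+2)); check: a_0 = 2, a_1 = 0, a_2 = 4, a_3 = 20/3, a_4 = 29/3, a_5 = 11


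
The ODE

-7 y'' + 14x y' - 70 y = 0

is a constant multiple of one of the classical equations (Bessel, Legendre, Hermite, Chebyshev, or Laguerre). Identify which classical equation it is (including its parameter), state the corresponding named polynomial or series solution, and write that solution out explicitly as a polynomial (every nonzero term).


All three coefficients share the factor -7; dividing through by -7 gives  y'' - 2x y' + 10 y = 0.
This matches the Hermite equation y'' - 2x y' + 2n y = 0 with 2n = 10, so n = 5; the polynomial solution is H_5(x).
With y = sum_k a_k x^k, matching x^k gives (k+2)(k+1) a_{k+2} = 2(k - n) a_k = 2(k - 5) a_k. The right side vanishes at k = 5, so the series with the parity of 5 terminates at degree 5.
Standard normalization: leading coefficient of H_n is 2^n, so a_5 = 2^5 = 32. Work downward with a_k = (k+1)(k+2) a_{k+2} / (2(k - n)):
  a_3 = (4)(5)(32) / (2(3 - 5)) = 640/(-4) = -160
  a_1 = (2)(3)(-160) / (2(1 - 5)) = -960/(-8) = 120
Hence H_5(x) = 32 x^5 - 160 x^3 + 120 x.

H_5(x); series = 32 x^5 - 160 x^3 + 120 x


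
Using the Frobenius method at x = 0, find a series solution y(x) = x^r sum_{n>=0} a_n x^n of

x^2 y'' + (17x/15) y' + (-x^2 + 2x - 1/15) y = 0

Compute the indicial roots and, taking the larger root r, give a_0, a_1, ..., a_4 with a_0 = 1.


Write in Frobenius form y'' + (p(x)/x) y' + (q(x)/x^2) y = 0:
  p(x) = 17/15,  q(x) = -x^2 + 2x - 1/15.
Indicial equation: r(r-1) + (17/15) r + (-1/15) = 0 -> roots r_1 = 1/5, r_2 = -1/3.
Take r = r_1 = 1/5. Let y(x) = x^r sum_{n>=0} a_n x^n with a_0 = 1.
Substitute y = x^r sum a_n x^n and match x^{r+n}. The recurrence is
  D(n) a_n + 2 a_{n-1} - 1 a_{n-2} = 0,  where D(n) = (r+n)(r+n-1) + (17/15)(r+n) + (-1/15).
  a_n = [-2 a_{n-1} + 1 a_{n-2}] / D(n).
Since the indicial polynomial factors as (r - r_1)(r - r_2), D(n) = (r_1 + n - r_1)(r_1 + n - r_2) = n(n + 8/15).
Evaluating step by step (a_0 = 1):
  n = 1: D(1) = 1(1 + 8/15) = 23/15; numerator = -2(1) = -2; a_1 = (-2)/(23/15) = -30/23
  n = 2: D(2) = 2(2 + 8/15) = 76/15; numerator = -2(-30/23) + 1(1) = 83/23; a_2 = (83/23)/(76/15) = 1245/1748
  n = 3: D(3) = 3(3 + 8/15) = 53/5; numerator = -2(1245/1748) + 1(-30/23) = -2385/874; a_3 = (-2385/874)/(53/5) = -225/874
  n = 4: D(4) = 4(4 + 8/15) = 272/15; numerator = -2(-225/874) + 1(1245/1748) = 2145/1748; a_4 = (2145/1748)/(272/15) = 32175/475456

r = 1/5; a_0 = 1; a_1 = -30/23; a_2 = 1245/1748; a_3 = -225/874; a_4 = 32175/475456
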